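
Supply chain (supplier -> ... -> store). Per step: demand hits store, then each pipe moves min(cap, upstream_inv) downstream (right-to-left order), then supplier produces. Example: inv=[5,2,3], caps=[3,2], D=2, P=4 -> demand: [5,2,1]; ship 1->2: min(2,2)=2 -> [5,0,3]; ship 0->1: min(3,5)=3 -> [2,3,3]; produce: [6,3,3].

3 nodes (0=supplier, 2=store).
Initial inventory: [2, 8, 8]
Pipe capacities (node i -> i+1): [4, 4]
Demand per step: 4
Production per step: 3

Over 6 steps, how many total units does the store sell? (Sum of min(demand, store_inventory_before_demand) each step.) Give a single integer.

Step 1: sold=4 (running total=4) -> [3 6 8]
Step 2: sold=4 (running total=8) -> [3 5 8]
Step 3: sold=4 (running total=12) -> [3 4 8]
Step 4: sold=4 (running total=16) -> [3 3 8]
Step 5: sold=4 (running total=20) -> [3 3 7]
Step 6: sold=4 (running total=24) -> [3 3 6]

Answer: 24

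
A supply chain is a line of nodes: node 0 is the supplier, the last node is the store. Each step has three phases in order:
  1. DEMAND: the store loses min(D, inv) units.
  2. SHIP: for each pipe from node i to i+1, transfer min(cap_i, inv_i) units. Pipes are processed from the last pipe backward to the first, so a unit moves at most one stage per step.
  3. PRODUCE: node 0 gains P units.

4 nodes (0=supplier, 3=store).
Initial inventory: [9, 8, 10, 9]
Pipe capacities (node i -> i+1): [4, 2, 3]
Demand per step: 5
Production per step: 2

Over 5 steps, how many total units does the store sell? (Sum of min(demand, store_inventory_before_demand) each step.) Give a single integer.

Step 1: sold=5 (running total=5) -> [7 10 9 7]
Step 2: sold=5 (running total=10) -> [5 12 8 5]
Step 3: sold=5 (running total=15) -> [3 14 7 3]
Step 4: sold=3 (running total=18) -> [2 15 6 3]
Step 5: sold=3 (running total=21) -> [2 15 5 3]

Answer: 21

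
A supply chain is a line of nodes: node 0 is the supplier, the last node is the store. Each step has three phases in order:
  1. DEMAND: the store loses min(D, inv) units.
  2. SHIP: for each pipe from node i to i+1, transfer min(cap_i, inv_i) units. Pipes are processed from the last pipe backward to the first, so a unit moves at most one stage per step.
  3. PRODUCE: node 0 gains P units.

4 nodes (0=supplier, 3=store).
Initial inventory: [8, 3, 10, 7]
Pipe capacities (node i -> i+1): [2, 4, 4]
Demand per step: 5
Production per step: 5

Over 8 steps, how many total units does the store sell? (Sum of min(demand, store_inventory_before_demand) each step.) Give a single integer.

Step 1: sold=5 (running total=5) -> [11 2 9 6]
Step 2: sold=5 (running total=10) -> [14 2 7 5]
Step 3: sold=5 (running total=15) -> [17 2 5 4]
Step 4: sold=4 (running total=19) -> [20 2 3 4]
Step 5: sold=4 (running total=23) -> [23 2 2 3]
Step 6: sold=3 (running total=26) -> [26 2 2 2]
Step 7: sold=2 (running total=28) -> [29 2 2 2]
Step 8: sold=2 (running total=30) -> [32 2 2 2]

Answer: 30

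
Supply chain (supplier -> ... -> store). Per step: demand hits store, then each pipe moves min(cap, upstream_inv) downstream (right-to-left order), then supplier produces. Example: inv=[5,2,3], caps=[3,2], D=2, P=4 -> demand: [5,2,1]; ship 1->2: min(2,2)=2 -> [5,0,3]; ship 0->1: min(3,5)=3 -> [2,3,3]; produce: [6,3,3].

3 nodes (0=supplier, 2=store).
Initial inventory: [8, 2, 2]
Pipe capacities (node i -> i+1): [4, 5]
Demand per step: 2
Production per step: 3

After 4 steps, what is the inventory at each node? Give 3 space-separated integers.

Step 1: demand=2,sold=2 ship[1->2]=2 ship[0->1]=4 prod=3 -> inv=[7 4 2]
Step 2: demand=2,sold=2 ship[1->2]=4 ship[0->1]=4 prod=3 -> inv=[6 4 4]
Step 3: demand=2,sold=2 ship[1->2]=4 ship[0->1]=4 prod=3 -> inv=[5 4 6]
Step 4: demand=2,sold=2 ship[1->2]=4 ship[0->1]=4 prod=3 -> inv=[4 4 8]

4 4 8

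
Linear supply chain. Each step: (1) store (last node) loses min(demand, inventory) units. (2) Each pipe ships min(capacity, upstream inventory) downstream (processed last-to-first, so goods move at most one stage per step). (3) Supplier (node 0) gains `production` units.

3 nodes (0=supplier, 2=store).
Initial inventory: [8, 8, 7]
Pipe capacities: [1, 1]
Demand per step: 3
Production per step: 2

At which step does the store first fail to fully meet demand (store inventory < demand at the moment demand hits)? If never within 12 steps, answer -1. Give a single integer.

Step 1: demand=3,sold=3 ship[1->2]=1 ship[0->1]=1 prod=2 -> [9 8 5]
Step 2: demand=3,sold=3 ship[1->2]=1 ship[0->1]=1 prod=2 -> [10 8 3]
Step 3: demand=3,sold=3 ship[1->2]=1 ship[0->1]=1 prod=2 -> [11 8 1]
Step 4: demand=3,sold=1 ship[1->2]=1 ship[0->1]=1 prod=2 -> [12 8 1]
Step 5: demand=3,sold=1 ship[1->2]=1 ship[0->1]=1 prod=2 -> [13 8 1]
Step 6: demand=3,sold=1 ship[1->2]=1 ship[0->1]=1 prod=2 -> [14 8 1]
Step 7: demand=3,sold=1 ship[1->2]=1 ship[0->1]=1 prod=2 -> [15 8 1]
Step 8: demand=3,sold=1 ship[1->2]=1 ship[0->1]=1 prod=2 -> [16 8 1]
Step 9: demand=3,sold=1 ship[1->2]=1 ship[0->1]=1 prod=2 -> [17 8 1]
Step 10: demand=3,sold=1 ship[1->2]=1 ship[0->1]=1 prod=2 -> [18 8 1]
Step 11: demand=3,sold=1 ship[1->2]=1 ship[0->1]=1 prod=2 -> [19 8 1]
Step 12: demand=3,sold=1 ship[1->2]=1 ship[0->1]=1 prod=2 -> [20 8 1]
First stockout at step 4

4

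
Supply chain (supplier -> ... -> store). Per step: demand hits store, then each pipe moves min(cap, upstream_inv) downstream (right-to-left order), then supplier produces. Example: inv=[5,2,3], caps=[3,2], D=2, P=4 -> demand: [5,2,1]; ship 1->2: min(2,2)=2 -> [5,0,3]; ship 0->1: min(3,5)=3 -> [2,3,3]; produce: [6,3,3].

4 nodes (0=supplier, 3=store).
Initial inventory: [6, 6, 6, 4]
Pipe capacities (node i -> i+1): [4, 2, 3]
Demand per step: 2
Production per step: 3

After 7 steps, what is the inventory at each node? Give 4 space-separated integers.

Step 1: demand=2,sold=2 ship[2->3]=3 ship[1->2]=2 ship[0->1]=4 prod=3 -> inv=[5 8 5 5]
Step 2: demand=2,sold=2 ship[2->3]=3 ship[1->2]=2 ship[0->1]=4 prod=3 -> inv=[4 10 4 6]
Step 3: demand=2,sold=2 ship[2->3]=3 ship[1->2]=2 ship[0->1]=4 prod=3 -> inv=[3 12 3 7]
Step 4: demand=2,sold=2 ship[2->3]=3 ship[1->2]=2 ship[0->1]=3 prod=3 -> inv=[3 13 2 8]
Step 5: demand=2,sold=2 ship[2->3]=2 ship[1->2]=2 ship[0->1]=3 prod=3 -> inv=[3 14 2 8]
Step 6: demand=2,sold=2 ship[2->3]=2 ship[1->2]=2 ship[0->1]=3 prod=3 -> inv=[3 15 2 8]
Step 7: demand=2,sold=2 ship[2->3]=2 ship[1->2]=2 ship[0->1]=3 prod=3 -> inv=[3 16 2 8]

3 16 2 8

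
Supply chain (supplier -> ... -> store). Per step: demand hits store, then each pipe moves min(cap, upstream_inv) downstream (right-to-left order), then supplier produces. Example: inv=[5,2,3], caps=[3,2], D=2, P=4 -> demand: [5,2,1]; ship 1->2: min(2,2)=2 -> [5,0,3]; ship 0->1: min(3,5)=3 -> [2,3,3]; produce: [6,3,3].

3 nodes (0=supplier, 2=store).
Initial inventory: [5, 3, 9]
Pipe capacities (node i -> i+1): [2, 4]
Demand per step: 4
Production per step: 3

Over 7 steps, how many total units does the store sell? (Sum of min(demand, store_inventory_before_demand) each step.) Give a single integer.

Answer: 22

Derivation:
Step 1: sold=4 (running total=4) -> [6 2 8]
Step 2: sold=4 (running total=8) -> [7 2 6]
Step 3: sold=4 (running total=12) -> [8 2 4]
Step 4: sold=4 (running total=16) -> [9 2 2]
Step 5: sold=2 (running total=18) -> [10 2 2]
Step 6: sold=2 (running total=20) -> [11 2 2]
Step 7: sold=2 (running total=22) -> [12 2 2]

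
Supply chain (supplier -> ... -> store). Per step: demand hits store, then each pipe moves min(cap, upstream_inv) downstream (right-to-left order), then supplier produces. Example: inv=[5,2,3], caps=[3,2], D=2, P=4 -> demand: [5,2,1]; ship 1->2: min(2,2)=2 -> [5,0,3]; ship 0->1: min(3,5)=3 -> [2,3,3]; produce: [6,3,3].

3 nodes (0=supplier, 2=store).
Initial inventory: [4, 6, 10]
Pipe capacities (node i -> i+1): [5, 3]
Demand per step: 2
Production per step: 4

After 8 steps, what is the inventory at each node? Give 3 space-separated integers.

Step 1: demand=2,sold=2 ship[1->2]=3 ship[0->1]=4 prod=4 -> inv=[4 7 11]
Step 2: demand=2,sold=2 ship[1->2]=3 ship[0->1]=4 prod=4 -> inv=[4 8 12]
Step 3: demand=2,sold=2 ship[1->2]=3 ship[0->1]=4 prod=4 -> inv=[4 9 13]
Step 4: demand=2,sold=2 ship[1->2]=3 ship[0->1]=4 prod=4 -> inv=[4 10 14]
Step 5: demand=2,sold=2 ship[1->2]=3 ship[0->1]=4 prod=4 -> inv=[4 11 15]
Step 6: demand=2,sold=2 ship[1->2]=3 ship[0->1]=4 prod=4 -> inv=[4 12 16]
Step 7: demand=2,sold=2 ship[1->2]=3 ship[0->1]=4 prod=4 -> inv=[4 13 17]
Step 8: demand=2,sold=2 ship[1->2]=3 ship[0->1]=4 prod=4 -> inv=[4 14 18]

4 14 18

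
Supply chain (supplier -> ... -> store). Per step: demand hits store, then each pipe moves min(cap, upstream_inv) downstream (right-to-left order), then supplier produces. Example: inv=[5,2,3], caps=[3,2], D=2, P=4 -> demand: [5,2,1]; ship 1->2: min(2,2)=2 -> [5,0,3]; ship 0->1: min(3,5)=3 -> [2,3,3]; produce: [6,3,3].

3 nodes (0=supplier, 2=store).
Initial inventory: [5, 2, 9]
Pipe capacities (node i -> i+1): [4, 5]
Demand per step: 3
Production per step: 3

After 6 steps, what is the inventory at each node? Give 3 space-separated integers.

Step 1: demand=3,sold=3 ship[1->2]=2 ship[0->1]=4 prod=3 -> inv=[4 4 8]
Step 2: demand=3,sold=3 ship[1->2]=4 ship[0->1]=4 prod=3 -> inv=[3 4 9]
Step 3: demand=3,sold=3 ship[1->2]=4 ship[0->1]=3 prod=3 -> inv=[3 3 10]
Step 4: demand=3,sold=3 ship[1->2]=3 ship[0->1]=3 prod=3 -> inv=[3 3 10]
Step 5: demand=3,sold=3 ship[1->2]=3 ship[0->1]=3 prod=3 -> inv=[3 3 10]
Step 6: demand=3,sold=3 ship[1->2]=3 ship[0->1]=3 prod=3 -> inv=[3 3 10]

3 3 10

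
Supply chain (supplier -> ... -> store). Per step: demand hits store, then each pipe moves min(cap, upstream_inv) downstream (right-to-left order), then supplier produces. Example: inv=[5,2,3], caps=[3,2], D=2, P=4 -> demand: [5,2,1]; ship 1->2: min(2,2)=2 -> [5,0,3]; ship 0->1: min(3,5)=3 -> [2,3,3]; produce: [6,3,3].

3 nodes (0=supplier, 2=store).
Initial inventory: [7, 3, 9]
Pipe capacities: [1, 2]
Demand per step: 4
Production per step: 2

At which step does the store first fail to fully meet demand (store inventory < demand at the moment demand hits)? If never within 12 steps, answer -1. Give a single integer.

Step 1: demand=4,sold=4 ship[1->2]=2 ship[0->1]=1 prod=2 -> [8 2 7]
Step 2: demand=4,sold=4 ship[1->2]=2 ship[0->1]=1 prod=2 -> [9 1 5]
Step 3: demand=4,sold=4 ship[1->2]=1 ship[0->1]=1 prod=2 -> [10 1 2]
Step 4: demand=4,sold=2 ship[1->2]=1 ship[0->1]=1 prod=2 -> [11 1 1]
Step 5: demand=4,sold=1 ship[1->2]=1 ship[0->1]=1 prod=2 -> [12 1 1]
Step 6: demand=4,sold=1 ship[1->2]=1 ship[0->1]=1 prod=2 -> [13 1 1]
Step 7: demand=4,sold=1 ship[1->2]=1 ship[0->1]=1 prod=2 -> [14 1 1]
Step 8: demand=4,sold=1 ship[1->2]=1 ship[0->1]=1 prod=2 -> [15 1 1]
Step 9: demand=4,sold=1 ship[1->2]=1 ship[0->1]=1 prod=2 -> [16 1 1]
Step 10: demand=4,sold=1 ship[1->2]=1 ship[0->1]=1 prod=2 -> [17 1 1]
Step 11: demand=4,sold=1 ship[1->2]=1 ship[0->1]=1 prod=2 -> [18 1 1]
Step 12: demand=4,sold=1 ship[1->2]=1 ship[0->1]=1 prod=2 -> [19 1 1]
First stockout at step 4

4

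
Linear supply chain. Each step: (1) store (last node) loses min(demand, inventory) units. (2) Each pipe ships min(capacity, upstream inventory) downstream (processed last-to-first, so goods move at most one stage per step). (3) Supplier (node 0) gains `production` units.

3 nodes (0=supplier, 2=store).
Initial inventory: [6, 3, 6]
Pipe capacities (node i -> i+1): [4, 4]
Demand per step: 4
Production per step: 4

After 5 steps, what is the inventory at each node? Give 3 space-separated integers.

Step 1: demand=4,sold=4 ship[1->2]=3 ship[0->1]=4 prod=4 -> inv=[6 4 5]
Step 2: demand=4,sold=4 ship[1->2]=4 ship[0->1]=4 prod=4 -> inv=[6 4 5]
Step 3: demand=4,sold=4 ship[1->2]=4 ship[0->1]=4 prod=4 -> inv=[6 4 5]
Step 4: demand=4,sold=4 ship[1->2]=4 ship[0->1]=4 prod=4 -> inv=[6 4 5]
Step 5: demand=4,sold=4 ship[1->2]=4 ship[0->1]=4 prod=4 -> inv=[6 4 5]

6 4 5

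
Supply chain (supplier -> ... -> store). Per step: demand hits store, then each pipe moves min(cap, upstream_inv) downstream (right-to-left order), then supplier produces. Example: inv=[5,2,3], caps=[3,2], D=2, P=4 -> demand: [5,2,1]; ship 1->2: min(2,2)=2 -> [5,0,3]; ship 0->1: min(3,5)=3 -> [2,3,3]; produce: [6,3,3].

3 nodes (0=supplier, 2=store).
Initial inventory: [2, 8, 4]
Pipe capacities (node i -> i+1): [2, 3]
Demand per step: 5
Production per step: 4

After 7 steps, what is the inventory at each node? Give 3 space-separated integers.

Step 1: demand=5,sold=4 ship[1->2]=3 ship[0->1]=2 prod=4 -> inv=[4 7 3]
Step 2: demand=5,sold=3 ship[1->2]=3 ship[0->1]=2 prod=4 -> inv=[6 6 3]
Step 3: demand=5,sold=3 ship[1->2]=3 ship[0->1]=2 prod=4 -> inv=[8 5 3]
Step 4: demand=5,sold=3 ship[1->2]=3 ship[0->1]=2 prod=4 -> inv=[10 4 3]
Step 5: demand=5,sold=3 ship[1->2]=3 ship[0->1]=2 prod=4 -> inv=[12 3 3]
Step 6: demand=5,sold=3 ship[1->2]=3 ship[0->1]=2 prod=4 -> inv=[14 2 3]
Step 7: demand=5,sold=3 ship[1->2]=2 ship[0->1]=2 prod=4 -> inv=[16 2 2]

16 2 2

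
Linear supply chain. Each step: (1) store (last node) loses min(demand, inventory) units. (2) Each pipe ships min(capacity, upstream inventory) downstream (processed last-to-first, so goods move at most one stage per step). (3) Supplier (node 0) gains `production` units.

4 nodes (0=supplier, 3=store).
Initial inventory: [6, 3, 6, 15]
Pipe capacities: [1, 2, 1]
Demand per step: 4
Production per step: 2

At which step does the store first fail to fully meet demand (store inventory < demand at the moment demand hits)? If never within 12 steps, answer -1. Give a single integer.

Step 1: demand=4,sold=4 ship[2->3]=1 ship[1->2]=2 ship[0->1]=1 prod=2 -> [7 2 7 12]
Step 2: demand=4,sold=4 ship[2->3]=1 ship[1->2]=2 ship[0->1]=1 prod=2 -> [8 1 8 9]
Step 3: demand=4,sold=4 ship[2->3]=1 ship[1->2]=1 ship[0->1]=1 prod=2 -> [9 1 8 6]
Step 4: demand=4,sold=4 ship[2->3]=1 ship[1->2]=1 ship[0->1]=1 prod=2 -> [10 1 8 3]
Step 5: demand=4,sold=3 ship[2->3]=1 ship[1->2]=1 ship[0->1]=1 prod=2 -> [11 1 8 1]
Step 6: demand=4,sold=1 ship[2->3]=1 ship[1->2]=1 ship[0->1]=1 prod=2 -> [12 1 8 1]
Step 7: demand=4,sold=1 ship[2->3]=1 ship[1->2]=1 ship[0->1]=1 prod=2 -> [13 1 8 1]
Step 8: demand=4,sold=1 ship[2->3]=1 ship[1->2]=1 ship[0->1]=1 prod=2 -> [14 1 8 1]
Step 9: demand=4,sold=1 ship[2->3]=1 ship[1->2]=1 ship[0->1]=1 prod=2 -> [15 1 8 1]
Step 10: demand=4,sold=1 ship[2->3]=1 ship[1->2]=1 ship[0->1]=1 prod=2 -> [16 1 8 1]
Step 11: demand=4,sold=1 ship[2->3]=1 ship[1->2]=1 ship[0->1]=1 prod=2 -> [17 1 8 1]
Step 12: demand=4,sold=1 ship[2->3]=1 ship[1->2]=1 ship[0->1]=1 prod=2 -> [18 1 8 1]
First stockout at step 5

5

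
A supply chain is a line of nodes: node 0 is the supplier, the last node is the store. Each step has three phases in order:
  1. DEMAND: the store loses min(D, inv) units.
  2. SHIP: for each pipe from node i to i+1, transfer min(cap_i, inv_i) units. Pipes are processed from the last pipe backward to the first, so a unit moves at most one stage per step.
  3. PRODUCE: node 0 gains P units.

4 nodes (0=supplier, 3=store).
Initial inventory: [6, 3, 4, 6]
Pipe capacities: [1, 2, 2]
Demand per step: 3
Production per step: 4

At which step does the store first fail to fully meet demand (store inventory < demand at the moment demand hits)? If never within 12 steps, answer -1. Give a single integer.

Step 1: demand=3,sold=3 ship[2->3]=2 ship[1->2]=2 ship[0->1]=1 prod=4 -> [9 2 4 5]
Step 2: demand=3,sold=3 ship[2->3]=2 ship[1->2]=2 ship[0->1]=1 prod=4 -> [12 1 4 4]
Step 3: demand=3,sold=3 ship[2->3]=2 ship[1->2]=1 ship[0->1]=1 prod=4 -> [15 1 3 3]
Step 4: demand=3,sold=3 ship[2->3]=2 ship[1->2]=1 ship[0->1]=1 prod=4 -> [18 1 2 2]
Step 5: demand=3,sold=2 ship[2->3]=2 ship[1->2]=1 ship[0->1]=1 prod=4 -> [21 1 1 2]
Step 6: demand=3,sold=2 ship[2->3]=1 ship[1->2]=1 ship[0->1]=1 prod=4 -> [24 1 1 1]
Step 7: demand=3,sold=1 ship[2->3]=1 ship[1->2]=1 ship[0->1]=1 prod=4 -> [27 1 1 1]
Step 8: demand=3,sold=1 ship[2->3]=1 ship[1->2]=1 ship[0->1]=1 prod=4 -> [30 1 1 1]
Step 9: demand=3,sold=1 ship[2->3]=1 ship[1->2]=1 ship[0->1]=1 prod=4 -> [33 1 1 1]
Step 10: demand=3,sold=1 ship[2->3]=1 ship[1->2]=1 ship[0->1]=1 prod=4 -> [36 1 1 1]
Step 11: demand=3,sold=1 ship[2->3]=1 ship[1->2]=1 ship[0->1]=1 prod=4 -> [39 1 1 1]
Step 12: demand=3,sold=1 ship[2->3]=1 ship[1->2]=1 ship[0->1]=1 prod=4 -> [42 1 1 1]
First stockout at step 5

5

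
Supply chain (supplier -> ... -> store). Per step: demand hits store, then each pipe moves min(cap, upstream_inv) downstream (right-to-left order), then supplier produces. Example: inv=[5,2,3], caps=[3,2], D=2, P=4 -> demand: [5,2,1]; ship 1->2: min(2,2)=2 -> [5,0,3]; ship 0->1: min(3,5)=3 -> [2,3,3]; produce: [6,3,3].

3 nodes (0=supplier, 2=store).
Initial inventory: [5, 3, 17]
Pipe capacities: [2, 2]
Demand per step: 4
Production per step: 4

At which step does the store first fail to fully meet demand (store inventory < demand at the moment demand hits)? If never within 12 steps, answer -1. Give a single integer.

Step 1: demand=4,sold=4 ship[1->2]=2 ship[0->1]=2 prod=4 -> [7 3 15]
Step 2: demand=4,sold=4 ship[1->2]=2 ship[0->1]=2 prod=4 -> [9 3 13]
Step 3: demand=4,sold=4 ship[1->2]=2 ship[0->1]=2 prod=4 -> [11 3 11]
Step 4: demand=4,sold=4 ship[1->2]=2 ship[0->1]=2 prod=4 -> [13 3 9]
Step 5: demand=4,sold=4 ship[1->2]=2 ship[0->1]=2 prod=4 -> [15 3 7]
Step 6: demand=4,sold=4 ship[1->2]=2 ship[0->1]=2 prod=4 -> [17 3 5]
Step 7: demand=4,sold=4 ship[1->2]=2 ship[0->1]=2 prod=4 -> [19 3 3]
Step 8: demand=4,sold=3 ship[1->2]=2 ship[0->1]=2 prod=4 -> [21 3 2]
Step 9: demand=4,sold=2 ship[1->2]=2 ship[0->1]=2 prod=4 -> [23 3 2]
Step 10: demand=4,sold=2 ship[1->2]=2 ship[0->1]=2 prod=4 -> [25 3 2]
Step 11: demand=4,sold=2 ship[1->2]=2 ship[0->1]=2 prod=4 -> [27 3 2]
Step 12: demand=4,sold=2 ship[1->2]=2 ship[0->1]=2 prod=4 -> [29 3 2]
First stockout at step 8

8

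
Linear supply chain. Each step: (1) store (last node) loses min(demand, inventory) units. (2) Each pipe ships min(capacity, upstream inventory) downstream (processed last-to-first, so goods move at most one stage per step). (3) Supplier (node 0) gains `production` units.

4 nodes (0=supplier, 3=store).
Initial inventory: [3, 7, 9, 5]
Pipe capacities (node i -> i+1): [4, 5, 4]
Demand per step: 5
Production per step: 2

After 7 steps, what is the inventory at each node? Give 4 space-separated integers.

Step 1: demand=5,sold=5 ship[2->3]=4 ship[1->2]=5 ship[0->1]=3 prod=2 -> inv=[2 5 10 4]
Step 2: demand=5,sold=4 ship[2->3]=4 ship[1->2]=5 ship[0->1]=2 prod=2 -> inv=[2 2 11 4]
Step 3: demand=5,sold=4 ship[2->3]=4 ship[1->2]=2 ship[0->1]=2 prod=2 -> inv=[2 2 9 4]
Step 4: demand=5,sold=4 ship[2->3]=4 ship[1->2]=2 ship[0->1]=2 prod=2 -> inv=[2 2 7 4]
Step 5: demand=5,sold=4 ship[2->3]=4 ship[1->2]=2 ship[0->1]=2 prod=2 -> inv=[2 2 5 4]
Step 6: demand=5,sold=4 ship[2->3]=4 ship[1->2]=2 ship[0->1]=2 prod=2 -> inv=[2 2 3 4]
Step 7: demand=5,sold=4 ship[2->3]=3 ship[1->2]=2 ship[0->1]=2 prod=2 -> inv=[2 2 2 3]

2 2 2 3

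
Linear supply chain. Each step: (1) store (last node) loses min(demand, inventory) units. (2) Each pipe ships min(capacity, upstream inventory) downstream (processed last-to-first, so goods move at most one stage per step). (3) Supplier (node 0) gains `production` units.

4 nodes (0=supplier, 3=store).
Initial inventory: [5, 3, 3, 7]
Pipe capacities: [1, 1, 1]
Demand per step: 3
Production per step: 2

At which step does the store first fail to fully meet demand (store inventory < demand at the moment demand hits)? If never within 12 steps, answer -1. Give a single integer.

Step 1: demand=3,sold=3 ship[2->3]=1 ship[1->2]=1 ship[0->1]=1 prod=2 -> [6 3 3 5]
Step 2: demand=3,sold=3 ship[2->3]=1 ship[1->2]=1 ship[0->1]=1 prod=2 -> [7 3 3 3]
Step 3: demand=3,sold=3 ship[2->3]=1 ship[1->2]=1 ship[0->1]=1 prod=2 -> [8 3 3 1]
Step 4: demand=3,sold=1 ship[2->3]=1 ship[1->2]=1 ship[0->1]=1 prod=2 -> [9 3 3 1]
Step 5: demand=3,sold=1 ship[2->3]=1 ship[1->2]=1 ship[0->1]=1 prod=2 -> [10 3 3 1]
Step 6: demand=3,sold=1 ship[2->3]=1 ship[1->2]=1 ship[0->1]=1 prod=2 -> [11 3 3 1]
Step 7: demand=3,sold=1 ship[2->3]=1 ship[1->2]=1 ship[0->1]=1 prod=2 -> [12 3 3 1]
Step 8: demand=3,sold=1 ship[2->3]=1 ship[1->2]=1 ship[0->1]=1 prod=2 -> [13 3 3 1]
Step 9: demand=3,sold=1 ship[2->3]=1 ship[1->2]=1 ship[0->1]=1 prod=2 -> [14 3 3 1]
Step 10: demand=3,sold=1 ship[2->3]=1 ship[1->2]=1 ship[0->1]=1 prod=2 -> [15 3 3 1]
Step 11: demand=3,sold=1 ship[2->3]=1 ship[1->2]=1 ship[0->1]=1 prod=2 -> [16 3 3 1]
Step 12: demand=3,sold=1 ship[2->3]=1 ship[1->2]=1 ship[0->1]=1 prod=2 -> [17 3 3 1]
First stockout at step 4

4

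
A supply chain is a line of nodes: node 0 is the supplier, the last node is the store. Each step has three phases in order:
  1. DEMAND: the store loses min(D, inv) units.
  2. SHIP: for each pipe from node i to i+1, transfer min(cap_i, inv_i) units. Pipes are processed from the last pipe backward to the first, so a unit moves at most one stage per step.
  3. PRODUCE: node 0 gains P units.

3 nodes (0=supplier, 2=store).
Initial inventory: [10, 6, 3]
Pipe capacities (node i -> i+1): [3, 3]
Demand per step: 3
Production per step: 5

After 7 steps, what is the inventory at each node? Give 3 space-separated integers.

Step 1: demand=3,sold=3 ship[1->2]=3 ship[0->1]=3 prod=5 -> inv=[12 6 3]
Step 2: demand=3,sold=3 ship[1->2]=3 ship[0->1]=3 prod=5 -> inv=[14 6 3]
Step 3: demand=3,sold=3 ship[1->2]=3 ship[0->1]=3 prod=5 -> inv=[16 6 3]
Step 4: demand=3,sold=3 ship[1->2]=3 ship[0->1]=3 prod=5 -> inv=[18 6 3]
Step 5: demand=3,sold=3 ship[1->2]=3 ship[0->1]=3 prod=5 -> inv=[20 6 3]
Step 6: demand=3,sold=3 ship[1->2]=3 ship[0->1]=3 prod=5 -> inv=[22 6 3]
Step 7: demand=3,sold=3 ship[1->2]=3 ship[0->1]=3 prod=5 -> inv=[24 6 3]

24 6 3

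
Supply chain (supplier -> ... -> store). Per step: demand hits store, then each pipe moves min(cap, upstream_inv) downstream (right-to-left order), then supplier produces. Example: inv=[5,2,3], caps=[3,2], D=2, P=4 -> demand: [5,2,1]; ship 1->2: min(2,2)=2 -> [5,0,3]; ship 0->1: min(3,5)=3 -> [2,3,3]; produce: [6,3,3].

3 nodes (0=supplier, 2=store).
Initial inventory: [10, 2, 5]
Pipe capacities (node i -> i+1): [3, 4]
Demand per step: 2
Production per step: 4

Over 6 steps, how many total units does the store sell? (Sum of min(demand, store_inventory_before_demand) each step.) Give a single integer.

Answer: 12

Derivation:
Step 1: sold=2 (running total=2) -> [11 3 5]
Step 2: sold=2 (running total=4) -> [12 3 6]
Step 3: sold=2 (running total=6) -> [13 3 7]
Step 4: sold=2 (running total=8) -> [14 3 8]
Step 5: sold=2 (running total=10) -> [15 3 9]
Step 6: sold=2 (running total=12) -> [16 3 10]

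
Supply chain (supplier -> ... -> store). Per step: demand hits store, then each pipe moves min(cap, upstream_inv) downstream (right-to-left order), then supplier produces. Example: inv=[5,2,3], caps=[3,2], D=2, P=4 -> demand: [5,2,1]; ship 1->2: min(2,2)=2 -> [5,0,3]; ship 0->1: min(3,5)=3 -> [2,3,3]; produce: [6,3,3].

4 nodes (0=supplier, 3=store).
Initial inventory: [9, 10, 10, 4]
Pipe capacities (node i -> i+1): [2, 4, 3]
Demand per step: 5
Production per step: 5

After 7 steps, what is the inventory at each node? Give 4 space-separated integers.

Step 1: demand=5,sold=4 ship[2->3]=3 ship[1->2]=4 ship[0->1]=2 prod=5 -> inv=[12 8 11 3]
Step 2: demand=5,sold=3 ship[2->3]=3 ship[1->2]=4 ship[0->1]=2 prod=5 -> inv=[15 6 12 3]
Step 3: demand=5,sold=3 ship[2->3]=3 ship[1->2]=4 ship[0->1]=2 prod=5 -> inv=[18 4 13 3]
Step 4: demand=5,sold=3 ship[2->3]=3 ship[1->2]=4 ship[0->1]=2 prod=5 -> inv=[21 2 14 3]
Step 5: demand=5,sold=3 ship[2->3]=3 ship[1->2]=2 ship[0->1]=2 prod=5 -> inv=[24 2 13 3]
Step 6: demand=5,sold=3 ship[2->3]=3 ship[1->2]=2 ship[0->1]=2 prod=5 -> inv=[27 2 12 3]
Step 7: demand=5,sold=3 ship[2->3]=3 ship[1->2]=2 ship[0->1]=2 prod=5 -> inv=[30 2 11 3]

30 2 11 3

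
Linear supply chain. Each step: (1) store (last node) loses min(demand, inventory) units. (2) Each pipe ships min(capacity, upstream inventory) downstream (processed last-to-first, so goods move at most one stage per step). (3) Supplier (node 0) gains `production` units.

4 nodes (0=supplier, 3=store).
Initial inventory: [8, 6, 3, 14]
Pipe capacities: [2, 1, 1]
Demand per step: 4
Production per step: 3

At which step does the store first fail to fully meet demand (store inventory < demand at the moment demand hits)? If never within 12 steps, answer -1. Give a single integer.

Step 1: demand=4,sold=4 ship[2->3]=1 ship[1->2]=1 ship[0->1]=2 prod=3 -> [9 7 3 11]
Step 2: demand=4,sold=4 ship[2->3]=1 ship[1->2]=1 ship[0->1]=2 prod=3 -> [10 8 3 8]
Step 3: demand=4,sold=4 ship[2->3]=1 ship[1->2]=1 ship[0->1]=2 prod=3 -> [11 9 3 5]
Step 4: demand=4,sold=4 ship[2->3]=1 ship[1->2]=1 ship[0->1]=2 prod=3 -> [12 10 3 2]
Step 5: demand=4,sold=2 ship[2->3]=1 ship[1->2]=1 ship[0->1]=2 prod=3 -> [13 11 3 1]
Step 6: demand=4,sold=1 ship[2->3]=1 ship[1->2]=1 ship[0->1]=2 prod=3 -> [14 12 3 1]
Step 7: demand=4,sold=1 ship[2->3]=1 ship[1->2]=1 ship[0->1]=2 prod=3 -> [15 13 3 1]
Step 8: demand=4,sold=1 ship[2->3]=1 ship[1->2]=1 ship[0->1]=2 prod=3 -> [16 14 3 1]
Step 9: demand=4,sold=1 ship[2->3]=1 ship[1->2]=1 ship[0->1]=2 prod=3 -> [17 15 3 1]
Step 10: demand=4,sold=1 ship[2->3]=1 ship[1->2]=1 ship[0->1]=2 prod=3 -> [18 16 3 1]
Step 11: demand=4,sold=1 ship[2->3]=1 ship[1->2]=1 ship[0->1]=2 prod=3 -> [19 17 3 1]
Step 12: demand=4,sold=1 ship[2->3]=1 ship[1->2]=1 ship[0->1]=2 prod=3 -> [20 18 3 1]
First stockout at step 5

5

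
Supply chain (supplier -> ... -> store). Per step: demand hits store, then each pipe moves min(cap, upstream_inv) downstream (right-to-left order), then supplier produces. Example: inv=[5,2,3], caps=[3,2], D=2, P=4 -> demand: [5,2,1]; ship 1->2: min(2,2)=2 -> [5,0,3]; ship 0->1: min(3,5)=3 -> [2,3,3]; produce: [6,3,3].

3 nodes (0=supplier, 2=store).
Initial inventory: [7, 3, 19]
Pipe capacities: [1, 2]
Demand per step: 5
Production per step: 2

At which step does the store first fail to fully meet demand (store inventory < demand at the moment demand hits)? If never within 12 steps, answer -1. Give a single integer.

Step 1: demand=5,sold=5 ship[1->2]=2 ship[0->1]=1 prod=2 -> [8 2 16]
Step 2: demand=5,sold=5 ship[1->2]=2 ship[0->1]=1 prod=2 -> [9 1 13]
Step 3: demand=5,sold=5 ship[1->2]=1 ship[0->1]=1 prod=2 -> [10 1 9]
Step 4: demand=5,sold=5 ship[1->2]=1 ship[0->1]=1 prod=2 -> [11 1 5]
Step 5: demand=5,sold=5 ship[1->2]=1 ship[0->1]=1 prod=2 -> [12 1 1]
Step 6: demand=5,sold=1 ship[1->2]=1 ship[0->1]=1 prod=2 -> [13 1 1]
Step 7: demand=5,sold=1 ship[1->2]=1 ship[0->1]=1 prod=2 -> [14 1 1]
Step 8: demand=5,sold=1 ship[1->2]=1 ship[0->1]=1 prod=2 -> [15 1 1]
Step 9: demand=5,sold=1 ship[1->2]=1 ship[0->1]=1 prod=2 -> [16 1 1]
Step 10: demand=5,sold=1 ship[1->2]=1 ship[0->1]=1 prod=2 -> [17 1 1]
Step 11: demand=5,sold=1 ship[1->2]=1 ship[0->1]=1 prod=2 -> [18 1 1]
Step 12: demand=5,sold=1 ship[1->2]=1 ship[0->1]=1 prod=2 -> [19 1 1]
First stockout at step 6

6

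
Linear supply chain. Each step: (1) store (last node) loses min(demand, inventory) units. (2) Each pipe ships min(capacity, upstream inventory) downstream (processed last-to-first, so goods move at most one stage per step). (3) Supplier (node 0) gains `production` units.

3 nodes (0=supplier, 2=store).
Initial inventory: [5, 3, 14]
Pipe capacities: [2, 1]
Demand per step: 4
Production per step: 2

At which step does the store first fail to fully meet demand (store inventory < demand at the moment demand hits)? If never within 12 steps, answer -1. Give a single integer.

Step 1: demand=4,sold=4 ship[1->2]=1 ship[0->1]=2 prod=2 -> [5 4 11]
Step 2: demand=4,sold=4 ship[1->2]=1 ship[0->1]=2 prod=2 -> [5 5 8]
Step 3: demand=4,sold=4 ship[1->2]=1 ship[0->1]=2 prod=2 -> [5 6 5]
Step 4: demand=4,sold=4 ship[1->2]=1 ship[0->1]=2 prod=2 -> [5 7 2]
Step 5: demand=4,sold=2 ship[1->2]=1 ship[0->1]=2 prod=2 -> [5 8 1]
Step 6: demand=4,sold=1 ship[1->2]=1 ship[0->1]=2 prod=2 -> [5 9 1]
Step 7: demand=4,sold=1 ship[1->2]=1 ship[0->1]=2 prod=2 -> [5 10 1]
Step 8: demand=4,sold=1 ship[1->2]=1 ship[0->1]=2 prod=2 -> [5 11 1]
Step 9: demand=4,sold=1 ship[1->2]=1 ship[0->1]=2 prod=2 -> [5 12 1]
Step 10: demand=4,sold=1 ship[1->2]=1 ship[0->1]=2 prod=2 -> [5 13 1]
Step 11: demand=4,sold=1 ship[1->2]=1 ship[0->1]=2 prod=2 -> [5 14 1]
Step 12: demand=4,sold=1 ship[1->2]=1 ship[0->1]=2 prod=2 -> [5 15 1]
First stockout at step 5

5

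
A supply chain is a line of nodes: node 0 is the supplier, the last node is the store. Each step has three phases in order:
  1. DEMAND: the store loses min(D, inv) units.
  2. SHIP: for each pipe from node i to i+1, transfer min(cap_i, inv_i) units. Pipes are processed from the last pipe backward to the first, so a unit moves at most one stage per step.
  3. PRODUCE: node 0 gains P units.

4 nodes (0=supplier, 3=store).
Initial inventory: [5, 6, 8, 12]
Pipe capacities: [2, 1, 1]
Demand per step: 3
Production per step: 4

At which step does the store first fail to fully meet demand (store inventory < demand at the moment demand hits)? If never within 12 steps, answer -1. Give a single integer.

Step 1: demand=3,sold=3 ship[2->3]=1 ship[1->2]=1 ship[0->1]=2 prod=4 -> [7 7 8 10]
Step 2: demand=3,sold=3 ship[2->3]=1 ship[1->2]=1 ship[0->1]=2 prod=4 -> [9 8 8 8]
Step 3: demand=3,sold=3 ship[2->3]=1 ship[1->2]=1 ship[0->1]=2 prod=4 -> [11 9 8 6]
Step 4: demand=3,sold=3 ship[2->3]=1 ship[1->2]=1 ship[0->1]=2 prod=4 -> [13 10 8 4]
Step 5: demand=3,sold=3 ship[2->3]=1 ship[1->2]=1 ship[0->1]=2 prod=4 -> [15 11 8 2]
Step 6: demand=3,sold=2 ship[2->3]=1 ship[1->2]=1 ship[0->1]=2 prod=4 -> [17 12 8 1]
Step 7: demand=3,sold=1 ship[2->3]=1 ship[1->2]=1 ship[0->1]=2 prod=4 -> [19 13 8 1]
Step 8: demand=3,sold=1 ship[2->3]=1 ship[1->2]=1 ship[0->1]=2 prod=4 -> [21 14 8 1]
Step 9: demand=3,sold=1 ship[2->3]=1 ship[1->2]=1 ship[0->1]=2 prod=4 -> [23 15 8 1]
Step 10: demand=3,sold=1 ship[2->3]=1 ship[1->2]=1 ship[0->1]=2 prod=4 -> [25 16 8 1]
Step 11: demand=3,sold=1 ship[2->3]=1 ship[1->2]=1 ship[0->1]=2 prod=4 -> [27 17 8 1]
Step 12: demand=3,sold=1 ship[2->3]=1 ship[1->2]=1 ship[0->1]=2 prod=4 -> [29 18 8 1]
First stockout at step 6

6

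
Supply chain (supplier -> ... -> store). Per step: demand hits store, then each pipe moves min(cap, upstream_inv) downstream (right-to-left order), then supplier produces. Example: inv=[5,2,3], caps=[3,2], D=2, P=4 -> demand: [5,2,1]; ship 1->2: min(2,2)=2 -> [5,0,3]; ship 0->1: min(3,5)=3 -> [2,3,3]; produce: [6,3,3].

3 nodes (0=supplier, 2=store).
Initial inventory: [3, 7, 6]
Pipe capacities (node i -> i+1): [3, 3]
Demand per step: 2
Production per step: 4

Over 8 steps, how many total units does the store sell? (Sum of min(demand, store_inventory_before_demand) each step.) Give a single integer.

Answer: 16

Derivation:
Step 1: sold=2 (running total=2) -> [4 7 7]
Step 2: sold=2 (running total=4) -> [5 7 8]
Step 3: sold=2 (running total=6) -> [6 7 9]
Step 4: sold=2 (running total=8) -> [7 7 10]
Step 5: sold=2 (running total=10) -> [8 7 11]
Step 6: sold=2 (running total=12) -> [9 7 12]
Step 7: sold=2 (running total=14) -> [10 7 13]
Step 8: sold=2 (running total=16) -> [11 7 14]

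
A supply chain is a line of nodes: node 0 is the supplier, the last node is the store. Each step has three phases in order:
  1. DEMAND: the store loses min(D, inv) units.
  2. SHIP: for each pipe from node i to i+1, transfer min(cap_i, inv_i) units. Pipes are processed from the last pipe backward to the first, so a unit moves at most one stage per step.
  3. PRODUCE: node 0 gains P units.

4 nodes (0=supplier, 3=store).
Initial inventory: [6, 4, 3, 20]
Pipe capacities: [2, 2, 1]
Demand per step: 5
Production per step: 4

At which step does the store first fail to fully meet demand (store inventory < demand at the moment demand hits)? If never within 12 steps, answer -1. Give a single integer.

Step 1: demand=5,sold=5 ship[2->3]=1 ship[1->2]=2 ship[0->1]=2 prod=4 -> [8 4 4 16]
Step 2: demand=5,sold=5 ship[2->3]=1 ship[1->2]=2 ship[0->1]=2 prod=4 -> [10 4 5 12]
Step 3: demand=5,sold=5 ship[2->3]=1 ship[1->2]=2 ship[0->1]=2 prod=4 -> [12 4 6 8]
Step 4: demand=5,sold=5 ship[2->3]=1 ship[1->2]=2 ship[0->1]=2 prod=4 -> [14 4 7 4]
Step 5: demand=5,sold=4 ship[2->3]=1 ship[1->2]=2 ship[0->1]=2 prod=4 -> [16 4 8 1]
Step 6: demand=5,sold=1 ship[2->3]=1 ship[1->2]=2 ship[0->1]=2 prod=4 -> [18 4 9 1]
Step 7: demand=5,sold=1 ship[2->3]=1 ship[1->2]=2 ship[0->1]=2 prod=4 -> [20 4 10 1]
Step 8: demand=5,sold=1 ship[2->3]=1 ship[1->2]=2 ship[0->1]=2 prod=4 -> [22 4 11 1]
Step 9: demand=5,sold=1 ship[2->3]=1 ship[1->2]=2 ship[0->1]=2 prod=4 -> [24 4 12 1]
Step 10: demand=5,sold=1 ship[2->3]=1 ship[1->2]=2 ship[0->1]=2 prod=4 -> [26 4 13 1]
Step 11: demand=5,sold=1 ship[2->3]=1 ship[1->2]=2 ship[0->1]=2 prod=4 -> [28 4 14 1]
Step 12: demand=5,sold=1 ship[2->3]=1 ship[1->2]=2 ship[0->1]=2 prod=4 -> [30 4 15 1]
First stockout at step 5

5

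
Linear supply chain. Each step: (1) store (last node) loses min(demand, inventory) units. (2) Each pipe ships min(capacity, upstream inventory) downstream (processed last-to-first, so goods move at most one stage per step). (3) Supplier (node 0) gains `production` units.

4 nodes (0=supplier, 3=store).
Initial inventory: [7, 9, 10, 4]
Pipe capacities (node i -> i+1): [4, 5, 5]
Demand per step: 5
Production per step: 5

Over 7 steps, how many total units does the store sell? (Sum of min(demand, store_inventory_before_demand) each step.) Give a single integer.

Step 1: sold=4 (running total=4) -> [8 8 10 5]
Step 2: sold=5 (running total=9) -> [9 7 10 5]
Step 3: sold=5 (running total=14) -> [10 6 10 5]
Step 4: sold=5 (running total=19) -> [11 5 10 5]
Step 5: sold=5 (running total=24) -> [12 4 10 5]
Step 6: sold=5 (running total=29) -> [13 4 9 5]
Step 7: sold=5 (running total=34) -> [14 4 8 5]

Answer: 34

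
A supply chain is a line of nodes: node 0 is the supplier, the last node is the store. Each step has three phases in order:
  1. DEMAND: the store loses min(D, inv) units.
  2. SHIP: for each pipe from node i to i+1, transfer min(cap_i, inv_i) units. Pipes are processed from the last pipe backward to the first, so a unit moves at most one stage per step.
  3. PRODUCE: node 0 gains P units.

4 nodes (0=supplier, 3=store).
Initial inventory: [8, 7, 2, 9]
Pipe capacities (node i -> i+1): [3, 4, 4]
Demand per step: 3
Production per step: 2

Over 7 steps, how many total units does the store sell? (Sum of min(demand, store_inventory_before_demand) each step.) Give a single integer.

Step 1: sold=3 (running total=3) -> [7 6 4 8]
Step 2: sold=3 (running total=6) -> [6 5 4 9]
Step 3: sold=3 (running total=9) -> [5 4 4 10]
Step 4: sold=3 (running total=12) -> [4 3 4 11]
Step 5: sold=3 (running total=15) -> [3 3 3 12]
Step 6: sold=3 (running total=18) -> [2 3 3 12]
Step 7: sold=3 (running total=21) -> [2 2 3 12]

Answer: 21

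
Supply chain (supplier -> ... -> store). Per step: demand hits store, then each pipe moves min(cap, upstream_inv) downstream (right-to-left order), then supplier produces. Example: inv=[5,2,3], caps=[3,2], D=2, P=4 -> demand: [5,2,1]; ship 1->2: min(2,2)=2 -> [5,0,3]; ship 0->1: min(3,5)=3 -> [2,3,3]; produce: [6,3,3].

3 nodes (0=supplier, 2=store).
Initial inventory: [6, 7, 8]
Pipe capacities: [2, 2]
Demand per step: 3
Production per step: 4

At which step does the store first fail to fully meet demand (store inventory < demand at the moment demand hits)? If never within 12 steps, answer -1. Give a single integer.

Step 1: demand=3,sold=3 ship[1->2]=2 ship[0->1]=2 prod=4 -> [8 7 7]
Step 2: demand=3,sold=3 ship[1->2]=2 ship[0->1]=2 prod=4 -> [10 7 6]
Step 3: demand=3,sold=3 ship[1->2]=2 ship[0->1]=2 prod=4 -> [12 7 5]
Step 4: demand=3,sold=3 ship[1->2]=2 ship[0->1]=2 prod=4 -> [14 7 4]
Step 5: demand=3,sold=3 ship[1->2]=2 ship[0->1]=2 prod=4 -> [16 7 3]
Step 6: demand=3,sold=3 ship[1->2]=2 ship[0->1]=2 prod=4 -> [18 7 2]
Step 7: demand=3,sold=2 ship[1->2]=2 ship[0->1]=2 prod=4 -> [20 7 2]
Step 8: demand=3,sold=2 ship[1->2]=2 ship[0->1]=2 prod=4 -> [22 7 2]
Step 9: demand=3,sold=2 ship[1->2]=2 ship[0->1]=2 prod=4 -> [24 7 2]
Step 10: demand=3,sold=2 ship[1->2]=2 ship[0->1]=2 prod=4 -> [26 7 2]
Step 11: demand=3,sold=2 ship[1->2]=2 ship[0->1]=2 prod=4 -> [28 7 2]
Step 12: demand=3,sold=2 ship[1->2]=2 ship[0->1]=2 prod=4 -> [30 7 2]
First stockout at step 7

7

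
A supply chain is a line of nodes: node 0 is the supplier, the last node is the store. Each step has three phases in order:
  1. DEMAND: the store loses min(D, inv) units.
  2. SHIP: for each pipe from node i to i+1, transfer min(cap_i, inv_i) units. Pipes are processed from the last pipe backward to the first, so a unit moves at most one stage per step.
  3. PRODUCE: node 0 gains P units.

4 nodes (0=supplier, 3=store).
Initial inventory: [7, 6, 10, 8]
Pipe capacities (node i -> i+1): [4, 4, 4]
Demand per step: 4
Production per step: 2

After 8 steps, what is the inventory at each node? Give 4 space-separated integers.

Step 1: demand=4,sold=4 ship[2->3]=4 ship[1->2]=4 ship[0->1]=4 prod=2 -> inv=[5 6 10 8]
Step 2: demand=4,sold=4 ship[2->3]=4 ship[1->2]=4 ship[0->1]=4 prod=2 -> inv=[3 6 10 8]
Step 3: demand=4,sold=4 ship[2->3]=4 ship[1->2]=4 ship[0->1]=3 prod=2 -> inv=[2 5 10 8]
Step 4: demand=4,sold=4 ship[2->3]=4 ship[1->2]=4 ship[0->1]=2 prod=2 -> inv=[2 3 10 8]
Step 5: demand=4,sold=4 ship[2->3]=4 ship[1->2]=3 ship[0->1]=2 prod=2 -> inv=[2 2 9 8]
Step 6: demand=4,sold=4 ship[2->3]=4 ship[1->2]=2 ship[0->1]=2 prod=2 -> inv=[2 2 7 8]
Step 7: demand=4,sold=4 ship[2->3]=4 ship[1->2]=2 ship[0->1]=2 prod=2 -> inv=[2 2 5 8]
Step 8: demand=4,sold=4 ship[2->3]=4 ship[1->2]=2 ship[0->1]=2 prod=2 -> inv=[2 2 3 8]

2 2 3 8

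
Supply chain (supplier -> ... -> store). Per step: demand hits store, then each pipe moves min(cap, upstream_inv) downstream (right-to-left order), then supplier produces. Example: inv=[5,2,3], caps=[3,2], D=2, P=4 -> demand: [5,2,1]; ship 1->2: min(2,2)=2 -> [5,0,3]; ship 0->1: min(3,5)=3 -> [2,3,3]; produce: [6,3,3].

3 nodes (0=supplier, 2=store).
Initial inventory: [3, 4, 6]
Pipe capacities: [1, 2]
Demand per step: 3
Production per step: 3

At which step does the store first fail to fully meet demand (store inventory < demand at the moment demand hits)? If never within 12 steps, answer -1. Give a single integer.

Step 1: demand=3,sold=3 ship[1->2]=2 ship[0->1]=1 prod=3 -> [5 3 5]
Step 2: demand=3,sold=3 ship[1->2]=2 ship[0->1]=1 prod=3 -> [7 2 4]
Step 3: demand=3,sold=3 ship[1->2]=2 ship[0->1]=1 prod=3 -> [9 1 3]
Step 4: demand=3,sold=3 ship[1->2]=1 ship[0->1]=1 prod=3 -> [11 1 1]
Step 5: demand=3,sold=1 ship[1->2]=1 ship[0->1]=1 prod=3 -> [13 1 1]
Step 6: demand=3,sold=1 ship[1->2]=1 ship[0->1]=1 prod=3 -> [15 1 1]
Step 7: demand=3,sold=1 ship[1->2]=1 ship[0->1]=1 prod=3 -> [17 1 1]
Step 8: demand=3,sold=1 ship[1->2]=1 ship[0->1]=1 prod=3 -> [19 1 1]
Step 9: demand=3,sold=1 ship[1->2]=1 ship[0->1]=1 prod=3 -> [21 1 1]
Step 10: demand=3,sold=1 ship[1->2]=1 ship[0->1]=1 prod=3 -> [23 1 1]
Step 11: demand=3,sold=1 ship[1->2]=1 ship[0->1]=1 prod=3 -> [25 1 1]
Step 12: demand=3,sold=1 ship[1->2]=1 ship[0->1]=1 prod=3 -> [27 1 1]
First stockout at step 5

5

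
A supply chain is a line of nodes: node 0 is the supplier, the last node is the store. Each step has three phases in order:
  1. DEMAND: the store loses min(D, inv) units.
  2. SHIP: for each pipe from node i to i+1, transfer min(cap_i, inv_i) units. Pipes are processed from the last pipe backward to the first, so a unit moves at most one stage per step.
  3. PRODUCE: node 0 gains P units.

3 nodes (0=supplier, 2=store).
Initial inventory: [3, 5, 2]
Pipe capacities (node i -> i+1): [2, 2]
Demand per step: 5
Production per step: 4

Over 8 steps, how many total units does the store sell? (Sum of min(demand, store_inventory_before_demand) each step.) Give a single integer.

Step 1: sold=2 (running total=2) -> [5 5 2]
Step 2: sold=2 (running total=4) -> [7 5 2]
Step 3: sold=2 (running total=6) -> [9 5 2]
Step 4: sold=2 (running total=8) -> [11 5 2]
Step 5: sold=2 (running total=10) -> [13 5 2]
Step 6: sold=2 (running total=12) -> [15 5 2]
Step 7: sold=2 (running total=14) -> [17 5 2]
Step 8: sold=2 (running total=16) -> [19 5 2]

Answer: 16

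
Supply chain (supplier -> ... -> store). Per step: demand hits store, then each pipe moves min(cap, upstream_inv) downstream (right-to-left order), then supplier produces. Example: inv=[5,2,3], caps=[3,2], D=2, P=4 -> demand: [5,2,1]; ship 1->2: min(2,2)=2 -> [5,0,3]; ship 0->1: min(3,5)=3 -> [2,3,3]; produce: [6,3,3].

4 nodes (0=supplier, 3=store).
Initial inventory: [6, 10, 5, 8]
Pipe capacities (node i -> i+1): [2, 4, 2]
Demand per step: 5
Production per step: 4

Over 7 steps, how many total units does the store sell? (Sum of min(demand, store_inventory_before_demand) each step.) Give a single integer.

Answer: 20

Derivation:
Step 1: sold=5 (running total=5) -> [8 8 7 5]
Step 2: sold=5 (running total=10) -> [10 6 9 2]
Step 3: sold=2 (running total=12) -> [12 4 11 2]
Step 4: sold=2 (running total=14) -> [14 2 13 2]
Step 5: sold=2 (running total=16) -> [16 2 13 2]
Step 6: sold=2 (running total=18) -> [18 2 13 2]
Step 7: sold=2 (running total=20) -> [20 2 13 2]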